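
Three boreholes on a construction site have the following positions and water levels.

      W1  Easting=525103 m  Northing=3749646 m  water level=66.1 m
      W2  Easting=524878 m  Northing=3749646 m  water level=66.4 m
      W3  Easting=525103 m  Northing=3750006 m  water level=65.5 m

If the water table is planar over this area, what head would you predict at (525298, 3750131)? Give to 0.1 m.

65.0 m

∂h/∂x = (66.4 − 66.1) / (524878 − 525103) = -0.001333
∂h/∂y = (65.5 − 66.1) / (3750006 − 3749646) = -0.001667
h(525298, 3750131) = 66.1 + (-0.001333)·(195) + (-0.001667)·(485) = 66.1 -0.260 -0.808 = 65.032 m.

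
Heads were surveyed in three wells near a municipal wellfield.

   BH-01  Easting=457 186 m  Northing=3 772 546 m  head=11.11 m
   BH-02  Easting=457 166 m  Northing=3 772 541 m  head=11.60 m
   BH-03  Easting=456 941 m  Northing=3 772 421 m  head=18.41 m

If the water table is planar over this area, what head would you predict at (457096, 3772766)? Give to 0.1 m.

Three-point gradient (reference BH-01): Δ to BH-02 = (-20, -5, +0.49), Δ to BH-03 = (-245, -125, +7.30).
∂h/∂x = -0.01941, ∂h/∂y = -0.02035 (det = 1275).
h(457096, 3772766) = 11.11 + (-0.01941)·(-90) + (-0.02035)·(220) = 11.11 +1.747 -4.478 = 8.379 m.

8.4 m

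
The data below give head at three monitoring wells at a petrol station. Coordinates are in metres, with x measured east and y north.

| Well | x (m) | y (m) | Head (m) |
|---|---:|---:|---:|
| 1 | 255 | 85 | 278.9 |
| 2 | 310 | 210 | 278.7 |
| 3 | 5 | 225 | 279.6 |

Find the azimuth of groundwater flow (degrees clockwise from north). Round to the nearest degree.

084°

Taking 1 as reference: 2−1 = (55, 125, -0.2); 3−1 = (-250, 140, +0.7).
Solve a·Δx + b·Δy = Δh: det = 55·140 − (-250)·125 = 38950.
∂h/∂x = [(-0.2)·140 − (+0.7)·125] / 38950 = -0.002965
∂h/∂y = [55·(+0.7) − (-250)·(-0.2)] / 38950 = -0.0002953
Flow direction (−∇h) has components (+0.002965 E, +0.0002953 N).
Azimuth = atan2(E, N) = atan2(+0.002965, +0.0002953) = 84.3° ≈ 084°.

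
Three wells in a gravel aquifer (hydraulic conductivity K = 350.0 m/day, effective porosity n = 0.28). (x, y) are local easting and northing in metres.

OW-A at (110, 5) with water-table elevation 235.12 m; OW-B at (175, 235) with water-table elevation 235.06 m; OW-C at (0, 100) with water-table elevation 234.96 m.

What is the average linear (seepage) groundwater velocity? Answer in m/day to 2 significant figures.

With h = a·x + b·y + c and OW-A as origin, the differences give:
  65·a + 230·b = -0.06
  (-110)·a + 95·b = -0.16
Eliminate b (×95 and ×230, subtract): 31475·a = 31.100 → a = ∂h/∂x = +0.0009881
Back-substitute: b = ∂h/∂y = -0.0005401.
|∇h| = √(0.0009881² + -0.0005401²) = 0.001126
Seepage velocity v = K·i/n = 350.0 × 0.001126 / 0.28 = 1.407 m/day.

1.4 m/day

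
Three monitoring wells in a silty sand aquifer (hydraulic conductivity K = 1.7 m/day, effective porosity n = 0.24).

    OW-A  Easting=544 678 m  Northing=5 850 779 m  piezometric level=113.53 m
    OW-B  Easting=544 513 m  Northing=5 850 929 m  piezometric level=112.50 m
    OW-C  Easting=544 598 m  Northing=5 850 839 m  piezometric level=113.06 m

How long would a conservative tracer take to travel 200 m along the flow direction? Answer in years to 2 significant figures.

16 years

With h = a·x + b·y + c and OW-A as origin, the differences give:
  (-165)·a + 150·b = -1.03
  (-80)·a + 60·b = -0.47
Eliminate b (×60 and ×150, subtract): 2100·a = 8.700 → a = ∂h/∂x = +0.004143
Back-substitute: b = ∂h/∂y = -0.002310.
|∇h| = √(0.004143² + -0.002310²) = 0.004743
Seepage velocity v = K·i/n = 1.7 × 0.004743 / 0.24 = 0.0336 m/day.
t = 200 / 0.0336 = 5952 days = 16.3 years.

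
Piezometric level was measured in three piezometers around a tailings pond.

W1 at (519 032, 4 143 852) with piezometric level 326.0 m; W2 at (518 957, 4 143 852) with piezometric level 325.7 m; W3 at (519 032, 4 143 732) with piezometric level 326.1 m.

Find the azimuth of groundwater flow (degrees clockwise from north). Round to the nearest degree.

282°

∂h/∂x = (325.7 − 326.0) / (518957 − 519032) = +0.004000
∂h/∂y = (326.1 − 326.0) / (4143732 − 4143852) = -0.0008333
Flow direction (−∇h) has components (-0.004000 E, +0.0008333 N).
Azimuth = atan2(E, N) = atan2(-0.004000, +0.0008333) = 281.8° ≈ 282°.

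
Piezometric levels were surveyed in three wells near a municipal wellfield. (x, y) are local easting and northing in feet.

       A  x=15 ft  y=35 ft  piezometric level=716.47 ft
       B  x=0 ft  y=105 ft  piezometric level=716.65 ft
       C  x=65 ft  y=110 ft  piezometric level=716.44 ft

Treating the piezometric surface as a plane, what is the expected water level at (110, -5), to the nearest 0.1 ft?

716.1 ft

Taking A as reference: B−A = (-15, 70, +0.18); C−A = (50, 75, -0.03).
Determinant of the coordinate differences = (-15)·75 − 50·70 = -4625.
∂h/∂x = [(+0.18)·75 − (-0.03)·70] / -4625 = -0.003373
∂h/∂y = [(-15)·(-0.03) − 50·(+0.18)] / -4625 = +0.001849
h(110, -5) = 716.47 + (-0.003373)·(95) + (+0.001849)·(-40) = 716.47 -0.320 -0.074 = 716.076 ft.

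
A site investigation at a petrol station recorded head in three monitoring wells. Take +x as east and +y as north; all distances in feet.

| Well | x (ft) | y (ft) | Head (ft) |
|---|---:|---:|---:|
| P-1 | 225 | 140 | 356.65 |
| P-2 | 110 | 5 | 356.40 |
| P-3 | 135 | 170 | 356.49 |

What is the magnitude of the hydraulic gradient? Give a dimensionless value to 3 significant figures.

With h = a·x + b·y + c and P-1 as origin, the differences give:
  (-115)·a + (-135)·b = -0.25
  (-90)·a + 30·b = -0.16
Eliminate b (×30 and ×(-135), subtract): -15600·a = -29.100 → a = ∂h/∂x = +0.001865
Back-substitute: b = ∂h/∂y = +0.0002628.
|∇h| = √(0.001865² + 0.0002628²) = 0.001883

0.00188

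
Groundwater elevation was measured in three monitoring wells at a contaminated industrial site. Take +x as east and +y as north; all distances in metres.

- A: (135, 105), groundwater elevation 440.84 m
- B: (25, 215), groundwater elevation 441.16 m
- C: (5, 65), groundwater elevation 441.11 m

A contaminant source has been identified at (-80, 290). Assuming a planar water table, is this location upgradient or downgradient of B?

upgradient

Differences from A: to B (Δx, Δy, Δh) = (-110, 110, +0.32); to C = (-130, -40, +0.27).
Solve a·Δx + b·Δy = Δh: det = (-110)·(-40) − (-130)·110 = 18700.
∂h/∂x = [(+0.32)·(-40) − (+0.27)·110] / 18700 = -0.002273
∂h/∂y = [(-110)·(+0.27) − (-130)·(+0.32)] / 18700 = +0.0006364
Head at (-80, 290) = 440.84 + (-0.002273)·(-215) + (+0.0006364)·(185) = 441.45 m.
That is higher than the 441.16 m at B, so the point is upgradient.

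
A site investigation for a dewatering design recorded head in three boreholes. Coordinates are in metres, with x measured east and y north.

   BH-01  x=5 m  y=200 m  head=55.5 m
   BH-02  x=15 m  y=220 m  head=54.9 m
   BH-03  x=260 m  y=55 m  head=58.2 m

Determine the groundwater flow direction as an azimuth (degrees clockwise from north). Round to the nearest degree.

010°

With h = a·x + b·y + c and BH-01 as origin, the differences give:
  10·a + 20·b = -0.6
  255·a + (-145)·b = +2.7
Eliminate b (×(-145) and ×20, subtract): -6550·a = 33.00 → a = ∂h/∂x = -0.005038
Back-substitute: b = ∂h/∂y = -0.02748.
Flow direction (−∇h) has components (+0.005038 E, +0.02748 N).
Azimuth = atan2(E, N) = atan2(+0.005038, +0.02748) = 10.4° ≈ 010°.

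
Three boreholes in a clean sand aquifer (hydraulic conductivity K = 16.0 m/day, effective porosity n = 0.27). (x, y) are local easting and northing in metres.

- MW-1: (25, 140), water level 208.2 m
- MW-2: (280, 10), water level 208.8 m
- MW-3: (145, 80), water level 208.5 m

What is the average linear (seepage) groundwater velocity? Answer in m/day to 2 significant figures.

1.1 m/day

Taking MW-1 as reference: MW-2−MW-1 = (255, -130, +0.6); MW-3−MW-1 = (120, -60, +0.3).
Determinant of the coordinate differences = 255·(-60) − 120·(-130) = 300.
∂h/∂x = [(+0.6)·(-60) − (+0.3)·(-130)] / 300 = +0.01000
∂h/∂y = [255·(+0.3) − 120·(+0.6)] / 300 = +0.01500
|∇h| = √(0.01000² + 0.01500²) = 0.01803
Seepage velocity v = K·i/n = 16.0 × 0.01803 / 0.27 = 1.068 m/day.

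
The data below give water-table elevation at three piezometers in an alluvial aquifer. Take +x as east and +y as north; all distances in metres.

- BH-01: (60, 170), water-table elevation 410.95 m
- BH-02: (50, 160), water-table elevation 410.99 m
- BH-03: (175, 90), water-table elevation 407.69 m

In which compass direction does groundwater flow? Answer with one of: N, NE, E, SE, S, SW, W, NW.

Taking BH-01 as reference: BH-02−BH-01 = (-10, -10, +0.04); BH-03−BH-01 = (115, -80, -3.26).
Solve a·Δx + b·Δy = Δh: det = (-10)·(-80) − 115·(-10) = 1950.
∂h/∂x = [(+0.04)·(-80) − (-3.26)·(-10)] / 1950 = -0.01836
∂h/∂y = [(-10)·(-3.26) − 115·(+0.04)] / 1950 = +0.01436
Flow = −∇h = (+0.01836 east, -0.01436 north), which points southeast.

SE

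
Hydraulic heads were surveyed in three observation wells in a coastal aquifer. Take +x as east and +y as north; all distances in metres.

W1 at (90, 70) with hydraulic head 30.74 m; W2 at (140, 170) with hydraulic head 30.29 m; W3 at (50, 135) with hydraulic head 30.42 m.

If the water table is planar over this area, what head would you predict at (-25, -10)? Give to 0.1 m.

31.1 m

With h = a·x + b·y + c and W1 as origin, the differences give:
  50·a + 100·b = -0.45
  (-40)·a + 65·b = -0.32
Eliminate b (×65 and ×100, subtract): 7250·a = 2.750 → a = ∂h/∂x = +0.0003793
Back-substitute: b = ∂h/∂y = -0.004690.
h(-25, -10) = 30.74 + (+0.0003793)·(-115) + (-0.004690)·(-80) = 30.74 -0.044 +0.375 = 31.072 m.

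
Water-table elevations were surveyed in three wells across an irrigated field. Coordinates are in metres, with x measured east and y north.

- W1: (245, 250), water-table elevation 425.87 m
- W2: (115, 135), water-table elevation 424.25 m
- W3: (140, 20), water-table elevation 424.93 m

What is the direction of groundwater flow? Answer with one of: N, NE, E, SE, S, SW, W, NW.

Differences from W1: to W2 (Δx, Δy, Δh) = (-130, -115, -1.62); to W3 = (-105, -230, -0.94).
Solve a·Δx + b·Δy = Δh: det = (-130)·(-230) − (-105)·(-115) = 17825.
∂h/∂x = [(-1.62)·(-230) − (-0.94)·(-115)] / 17825 = +0.01484
∂h/∂y = [(-130)·(-0.94) − (-105)·(-1.62)] / 17825 = -0.002687
Flow = −∇h = (-0.01484 east, +0.002687 north), which points west.

W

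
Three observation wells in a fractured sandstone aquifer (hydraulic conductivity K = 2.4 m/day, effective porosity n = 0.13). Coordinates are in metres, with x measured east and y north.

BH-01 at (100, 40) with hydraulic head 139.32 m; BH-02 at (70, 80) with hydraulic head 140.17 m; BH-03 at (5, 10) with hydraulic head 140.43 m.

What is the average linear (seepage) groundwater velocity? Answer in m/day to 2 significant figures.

0.33 m/day

Taking BH-01 as reference: BH-02−BH-01 = (-30, 40, +0.85); BH-03−BH-01 = (-95, -30, +1.11).
Determinant of the coordinate differences = (-30)·(-30) − (-95)·40 = 4700.
∂h/∂x = [(+0.85)·(-30) − (+1.11)·40] / 4700 = -0.01487
∂h/∂y = [(-30)·(+1.11) − (-95)·(+0.85)] / 4700 = +0.01010
|∇h| = √(-0.01487² + 0.01010²) = 0.01798
Seepage velocity v = K·i/n = 2.4 × 0.01798 / 0.13 = 0.3319 m/day.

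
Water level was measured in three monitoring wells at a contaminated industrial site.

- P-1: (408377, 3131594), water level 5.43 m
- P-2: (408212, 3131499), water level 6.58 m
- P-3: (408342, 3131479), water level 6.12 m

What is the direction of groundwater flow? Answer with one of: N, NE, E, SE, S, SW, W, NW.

Taking P-1 as reference: P-2−P-1 = (-165, -95, +1.15); P-3−P-1 = (-35, -115, +0.69).
Determinant of the coordinate differences = (-165)·(-115) − (-35)·(-95) = 15650.
∂h/∂x = [(+1.15)·(-115) − (+0.69)·(-95)] / 15650 = -0.004262
∂h/∂y = [(-165)·(+0.69) − (-35)·(+1.15)] / 15650 = -0.004703
Flow = −∇h = (+0.004262 east, +0.004703 north), which points northeast.

NE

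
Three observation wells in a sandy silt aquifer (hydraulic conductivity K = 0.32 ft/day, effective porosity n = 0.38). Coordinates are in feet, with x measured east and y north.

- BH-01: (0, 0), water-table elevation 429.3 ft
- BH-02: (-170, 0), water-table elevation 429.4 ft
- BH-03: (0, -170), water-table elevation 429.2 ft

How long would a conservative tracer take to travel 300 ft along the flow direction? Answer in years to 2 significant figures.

1200 years

∂h/∂x = (429.4 − 429.3) / (-170 − 0) = -0.0005882
∂h/∂y = (429.2 − 429.3) / (-170 − 0) = +0.0005882
|∇h| = √(-0.0005882² + 0.0005882²) = 0.0008318
Seepage velocity v = K·i/n = 0.32 × 0.0008318 / 0.38 = 0.0007005 ft/day.
t = 300 / 0.0007005 = 4.283e+05 days = 1.17e+03 years.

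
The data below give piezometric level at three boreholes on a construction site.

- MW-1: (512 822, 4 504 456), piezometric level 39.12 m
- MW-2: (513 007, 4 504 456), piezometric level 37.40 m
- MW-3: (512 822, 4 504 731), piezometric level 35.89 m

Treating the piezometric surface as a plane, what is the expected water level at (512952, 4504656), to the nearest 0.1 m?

∂h/∂x = (37.40 − 39.12) / (513007 − 512822) = -0.009297
∂h/∂y = (35.89 − 39.12) / (4504731 − 4504456) = -0.01175
h(512952, 4504656) = 39.12 + (-0.009297)·(130) + (-0.01175)·(200) = 39.12 -1.209 -2.349 = 35.562 m.

35.6 m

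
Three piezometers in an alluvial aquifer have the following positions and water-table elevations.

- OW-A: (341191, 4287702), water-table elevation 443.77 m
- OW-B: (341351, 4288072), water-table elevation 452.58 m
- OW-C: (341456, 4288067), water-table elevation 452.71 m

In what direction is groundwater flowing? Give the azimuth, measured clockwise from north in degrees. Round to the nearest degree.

Taking OW-A as reference: OW-B−OW-A = (160, 370, +8.81); OW-C−OW-A = (265, 365, +8.94).
Determinant of the coordinate differences = 160·365 − 265·370 = -39650.
∂h/∂x = [(+8.81)·365 − (+8.94)·370] / -39650 = +0.002324
∂h/∂y = [160·(+8.94) − 265·(+8.81)] / -39650 = +0.02281
Flow direction (−∇h) has components (-0.002324 E, -0.02281 N).
Azimuth = atan2(E, N) = atan2(-0.002324, -0.02281) = 185.8° ≈ 186°.

186°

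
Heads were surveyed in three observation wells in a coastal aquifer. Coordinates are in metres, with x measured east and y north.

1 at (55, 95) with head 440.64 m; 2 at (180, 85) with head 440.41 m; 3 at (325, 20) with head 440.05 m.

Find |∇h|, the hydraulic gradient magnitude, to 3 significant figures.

With h = a·x + b·y + c and 1 as origin, the differences give:
  125·a + (-10)·b = -0.23
  270·a + (-75)·b = -0.59
Eliminate b (×(-75) and ×(-10), subtract): -6675·a = 11.350 → a = ∂h/∂x = -0.001700
Back-substitute: b = ∂h/∂y = +0.001745.
|∇h| = √(-0.001700² + 0.001745²) = 0.002436

0.00244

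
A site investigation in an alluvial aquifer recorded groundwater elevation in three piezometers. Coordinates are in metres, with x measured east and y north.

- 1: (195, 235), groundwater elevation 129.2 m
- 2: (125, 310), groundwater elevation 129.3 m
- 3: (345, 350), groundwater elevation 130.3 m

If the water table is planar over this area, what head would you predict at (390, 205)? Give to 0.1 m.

129.8 m

Differences from 1: to 2 (Δx, Δy, Δh) = (-70, 75, +0.1); to 3 = (150, 115, +1.1).
Solve a·Δx + b·Δy = Δh: det = (-70)·115 − 150·75 = -19300.
∂h/∂x = [(+0.1)·115 − (+1.1)·75] / -19300 = +0.003679
∂h/∂y = [(-70)·(+1.1) − 150·(+0.1)] / -19300 = +0.004767
h(390, 205) = 129.2 + (+0.003679)·(195) + (+0.004767)·(-30) = 129.2 +0.717 -0.143 = 129.774 m.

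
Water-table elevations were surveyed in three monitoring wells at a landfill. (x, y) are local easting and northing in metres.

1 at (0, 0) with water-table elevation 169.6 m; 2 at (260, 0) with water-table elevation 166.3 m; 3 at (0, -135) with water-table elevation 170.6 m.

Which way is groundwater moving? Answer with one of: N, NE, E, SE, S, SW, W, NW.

NE

∂h/∂x = (166.3 − 169.6) / (260 − 0) = -0.01269
∂h/∂y = (170.6 − 169.6) / (-135 − 0) = -0.007407
Flow = −∇h = (+0.01269 east, +0.007407 north), which points northeast.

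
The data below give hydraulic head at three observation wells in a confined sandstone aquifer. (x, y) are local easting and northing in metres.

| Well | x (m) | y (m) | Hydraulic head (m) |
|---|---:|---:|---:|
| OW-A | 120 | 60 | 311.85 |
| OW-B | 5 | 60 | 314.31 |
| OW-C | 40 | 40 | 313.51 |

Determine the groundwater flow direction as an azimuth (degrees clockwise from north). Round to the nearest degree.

Taking OW-A as reference: OW-B−OW-A = (-115, 0, +2.46); OW-C−OW-A = (-80, -20, +1.66).
Determinant of the coordinate differences = (-115)·(-20) − (-80)·0 = 2300.
∂h/∂x = [(+2.46)·(-20) − (+1.66)·0] / 2300 = -0.02139
∂h/∂y = [(-115)·(+1.66) − (-80)·(+2.46)] / 2300 = +0.002565
Flow direction (−∇h) has components (+0.02139 E, -0.002565 N).
Azimuth = atan2(E, N) = atan2(+0.02139, -0.002565) = 96.8° ≈ 097°.

097°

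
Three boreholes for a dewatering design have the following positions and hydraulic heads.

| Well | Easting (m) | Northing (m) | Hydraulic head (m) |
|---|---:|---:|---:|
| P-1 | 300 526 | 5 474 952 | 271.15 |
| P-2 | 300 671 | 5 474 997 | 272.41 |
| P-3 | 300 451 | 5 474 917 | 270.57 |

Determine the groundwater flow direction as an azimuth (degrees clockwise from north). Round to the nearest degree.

300°

Differences from P-1: to P-2 (Δx, Δy, Δh) = (145, 45, +1.26); to P-3 = (-75, -35, -0.58).
Solve a·Δx + b·Δy = Δh: det = 145·(-35) − (-75)·45 = -1700.
∂h/∂x = [(+1.26)·(-35) − (-0.58)·45] / -1700 = +0.01059
∂h/∂y = [145·(-0.58) − (-75)·(+1.26)] / -1700 = -0.006118
Flow direction (−∇h) has components (-0.01059 E, +0.006118 N).
Azimuth = atan2(E, N) = atan2(-0.01059, +0.006118) = 300.0° ≈ 300°.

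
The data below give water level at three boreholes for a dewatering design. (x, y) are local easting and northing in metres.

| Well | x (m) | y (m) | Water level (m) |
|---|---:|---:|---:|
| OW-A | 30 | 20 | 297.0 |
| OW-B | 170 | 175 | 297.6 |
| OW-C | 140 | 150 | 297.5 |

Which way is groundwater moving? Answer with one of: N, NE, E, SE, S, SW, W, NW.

S

Differences from OW-A: to OW-B (Δx, Δy, Δh) = (140, 155, +0.6); to OW-C = (110, 130, +0.5).
Determinant of the coordinate differences = 140·130 − 110·155 = 1150.
∂h/∂x = [(+0.6)·130 − (+0.5)·155] / 1150 = +0.0004348
∂h/∂y = [140·(+0.5) − 110·(+0.6)] / 1150 = +0.003478
Flow = −∇h = (-0.0004348 east, -0.003478 north), which points south.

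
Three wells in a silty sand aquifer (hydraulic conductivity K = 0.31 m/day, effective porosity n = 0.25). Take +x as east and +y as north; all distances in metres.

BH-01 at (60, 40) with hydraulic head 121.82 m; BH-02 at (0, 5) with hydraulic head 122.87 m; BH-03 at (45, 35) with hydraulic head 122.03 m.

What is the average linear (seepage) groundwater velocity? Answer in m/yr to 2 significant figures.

7.6 m/yr

With h = a·x + b·y + c and BH-01 as origin, the differences give:
  (-60)·a + (-35)·b = +1.05
  (-15)·a + (-5)·b = +0.21
Eliminate b (×(-5) and ×(-35), subtract): -225·a = 2.100 → a = ∂h/∂x = -0.009333
Back-substitute: b = ∂h/∂y = -0.01400.
|∇h| = √(-0.009333² + -0.01400²) = 0.01683
Seepage velocity v = K·i/n = 0.31 × 0.01683 / 0.25 = 0.02087 m/day = 7.623 m/yr.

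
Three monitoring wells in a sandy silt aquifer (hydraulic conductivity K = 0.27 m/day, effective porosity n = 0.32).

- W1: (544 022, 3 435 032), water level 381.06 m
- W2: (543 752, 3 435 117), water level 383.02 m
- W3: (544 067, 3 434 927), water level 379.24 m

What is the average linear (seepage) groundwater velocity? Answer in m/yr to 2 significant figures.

5.1 m/yr

Taking W1 as reference: W2−W1 = (-270, 85, +1.96); W3−W1 = (45, -105, -1.82).
Solve a·Δx + b·Δy = Δh: det = (-270)·(-105) − 45·85 = 24525.
∂h/∂x = [(+1.96)·(-105) − (-1.82)·85] / 24525 = -0.002084
∂h/∂y = [(-270)·(-1.82) − 45·(+1.96)] / 24525 = +0.01644
|∇h| = √(-0.002084² + 0.01644²) = 0.01657
Seepage velocity v = K·i/n = 0.27 × 0.01657 / 0.32 = 0.01398 m/day = 5.106 m/yr.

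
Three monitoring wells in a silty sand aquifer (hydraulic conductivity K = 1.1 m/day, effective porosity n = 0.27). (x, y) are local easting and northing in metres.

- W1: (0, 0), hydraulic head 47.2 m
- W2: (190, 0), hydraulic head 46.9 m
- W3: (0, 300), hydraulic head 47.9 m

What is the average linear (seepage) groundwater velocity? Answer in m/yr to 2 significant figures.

4.2 m/yr

∂h/∂x = (46.9 − 47.2) / (190 − 0) = -0.001579
∂h/∂y = (47.9 − 47.2) / (300 − 0) = +0.002333
|∇h| = √(-0.001579² + 0.002333²) = 0.002817
Seepage velocity v = K·i/n = 1.1 × 0.002817 / 0.27 = 0.01148 m/day = 4.193 m/yr.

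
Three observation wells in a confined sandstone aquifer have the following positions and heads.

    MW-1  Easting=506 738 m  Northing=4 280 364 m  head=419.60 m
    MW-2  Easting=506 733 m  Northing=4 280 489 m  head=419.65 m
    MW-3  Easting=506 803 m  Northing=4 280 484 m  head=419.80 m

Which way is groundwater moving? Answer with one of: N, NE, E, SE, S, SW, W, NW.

Three-point gradient (reference MW-1): Δ to MW-2 = (-5, 125, +0.05), Δ to MW-3 = (65, 120, +0.20).
∂h/∂x = +0.002178, ∂h/∂y = +0.0004871 (det = -8725).
Flow = −∇h = (-0.002178 east, -0.0004871 north), which points west.

W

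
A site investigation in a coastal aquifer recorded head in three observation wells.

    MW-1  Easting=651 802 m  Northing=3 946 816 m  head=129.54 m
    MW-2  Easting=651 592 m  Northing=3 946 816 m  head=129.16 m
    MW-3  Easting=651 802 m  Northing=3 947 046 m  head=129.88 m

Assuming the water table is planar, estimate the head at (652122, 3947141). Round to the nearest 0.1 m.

∂h/∂x = (129.16 − 129.54) / (651592 − 651802) = +0.001810
∂h/∂y = (129.88 − 129.54) / (3947046 − 3946816) = +0.001478
h(652122, 3947141) = 129.54 + (+0.001810)·(320) + (+0.001478)·(325) = 129.54 +0.579 +0.480 = 130.599 m.

130.6 m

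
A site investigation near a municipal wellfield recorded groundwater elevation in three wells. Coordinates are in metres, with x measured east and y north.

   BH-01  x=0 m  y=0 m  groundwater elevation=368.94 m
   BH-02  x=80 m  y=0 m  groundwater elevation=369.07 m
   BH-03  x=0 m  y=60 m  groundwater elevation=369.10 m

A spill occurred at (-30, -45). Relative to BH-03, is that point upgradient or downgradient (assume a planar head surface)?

∂h/∂x = (369.07 − 368.94) / (80 − 0) = +0.001625
∂h/∂y = (369.10 − 368.94) / (60 − 0) = +0.002667
Head at (-30, -45) = 368.94 + (+0.001625)·(-30) + (+0.002667)·(-45) = 368.77 m.
That is lower than the 369.10 m at BH-03, so the point is downgradient.

downgradient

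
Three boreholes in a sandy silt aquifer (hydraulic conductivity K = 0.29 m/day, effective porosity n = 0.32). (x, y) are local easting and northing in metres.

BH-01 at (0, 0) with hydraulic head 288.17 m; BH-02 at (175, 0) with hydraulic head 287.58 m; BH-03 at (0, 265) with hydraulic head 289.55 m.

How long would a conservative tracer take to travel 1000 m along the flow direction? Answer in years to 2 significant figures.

490 years

∂h/∂x = (287.58 − 288.17) / (175 − 0) = -0.003371
∂h/∂y = (289.55 − 288.17) / (265 − 0) = +0.005208
|∇h| = √(-0.003371² + 0.005208²) = 0.006204
Seepage velocity v = K·i/n = 0.29 × 0.006204 / 0.32 = 0.005622 m/day.
t = 1000 / 0.005622 = 1.779e+05 days = 487 years.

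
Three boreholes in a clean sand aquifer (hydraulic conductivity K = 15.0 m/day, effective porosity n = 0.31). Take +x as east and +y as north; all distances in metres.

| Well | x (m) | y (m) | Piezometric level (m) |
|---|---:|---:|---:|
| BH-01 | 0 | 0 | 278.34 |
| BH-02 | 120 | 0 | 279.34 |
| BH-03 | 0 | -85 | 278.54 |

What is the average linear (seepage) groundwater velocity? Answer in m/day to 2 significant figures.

∂h/∂x = (279.34 − 278.34) / (120 − 0) = +0.008333
∂h/∂y = (278.54 − 278.34) / (-85 − 0) = -0.002353
|∇h| = √(0.008333² + -0.002353²) = 0.008659
Seepage velocity v = K·i/n = 15.0 × 0.008659 / 0.31 = 0.419 m/day.

0.42 m/day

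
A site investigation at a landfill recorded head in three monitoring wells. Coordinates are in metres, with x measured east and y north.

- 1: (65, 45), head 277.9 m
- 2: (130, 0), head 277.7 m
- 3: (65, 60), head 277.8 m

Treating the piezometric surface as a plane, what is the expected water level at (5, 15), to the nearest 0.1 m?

278.6 m

With h = a·x + b·y + c and 1 as origin, the differences give:
  65·a + (-45)·b = -0.2
  0·a + 15·b = -0.1
Eliminate b (×15 and ×(-45), subtract): 975·a = -7.50 → a = ∂h/∂x = -0.007692
Back-substitute: b = ∂h/∂y = -0.006667.
h(5, 15) = 277.9 + (-0.007692)·(-60) + (-0.006667)·(-30) = 277.9 +0.462 +0.200 = 278.562 m.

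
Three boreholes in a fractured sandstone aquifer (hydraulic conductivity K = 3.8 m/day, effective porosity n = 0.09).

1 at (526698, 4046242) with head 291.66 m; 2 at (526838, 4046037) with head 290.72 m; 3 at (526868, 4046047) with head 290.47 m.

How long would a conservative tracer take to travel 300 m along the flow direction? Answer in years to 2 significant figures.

Taking 1 as reference: 2−1 = (140, -205, -0.94); 3−1 = (170, -195, -1.19).
Determinant of the coordinate differences = 140·(-195) − 170·(-205) = 7550.
∂h/∂x = [(-0.94)·(-195) − (-1.19)·(-205)] / 7550 = -0.008033
∂h/∂y = [140·(-1.19) − 170·(-0.94)] / 7550 = -0.0009007
|∇h| = √(-0.008033² + -0.0009007²) = 0.008083
Seepage velocity v = K·i/n = 3.8 × 0.008083 / 0.09 = 0.3413 m/day.
t = 300 / 0.3413 = 879 days = 2.41 years.

2.4 years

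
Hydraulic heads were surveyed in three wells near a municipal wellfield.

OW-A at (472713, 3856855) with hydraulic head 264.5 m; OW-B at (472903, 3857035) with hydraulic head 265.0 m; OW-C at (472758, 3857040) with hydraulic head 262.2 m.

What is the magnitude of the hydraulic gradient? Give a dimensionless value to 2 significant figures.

Three-point gradient (reference OW-A): Δ to OW-B = (190, 180, +0.5), Δ to OW-C = (45, 185, -2.3).
∂h/∂x = +0.01872, ∂h/∂y = -0.01699 (det = 27050).
|∇h| = √(0.01872² + -0.01699²) = 0.02528

0.025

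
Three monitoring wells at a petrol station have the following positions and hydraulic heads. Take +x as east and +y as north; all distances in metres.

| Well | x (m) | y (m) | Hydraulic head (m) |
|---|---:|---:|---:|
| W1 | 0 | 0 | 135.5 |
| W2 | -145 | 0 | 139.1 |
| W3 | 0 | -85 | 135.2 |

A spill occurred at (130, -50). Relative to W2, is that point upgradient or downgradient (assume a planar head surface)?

∂h/∂x = (139.1 − 135.5) / (-145 − 0) = -0.02483
∂h/∂y = (135.2 − 135.5) / (-85 − 0) = +0.003529
Head at (130, -50) = 135.5 + (-0.02483)·(130) + (+0.003529)·(-50) = 132.10 m.
That is lower than the 139.1 m at W2, so the point is downgradient.

downgradient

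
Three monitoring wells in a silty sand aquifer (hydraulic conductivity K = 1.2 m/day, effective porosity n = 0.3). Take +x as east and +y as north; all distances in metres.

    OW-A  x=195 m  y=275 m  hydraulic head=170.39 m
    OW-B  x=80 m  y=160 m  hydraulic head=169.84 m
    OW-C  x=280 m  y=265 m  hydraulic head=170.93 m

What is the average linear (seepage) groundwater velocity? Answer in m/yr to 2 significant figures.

9.3 m/yr

With h = a·x + b·y + c and OW-A as origin, the differences give:
  (-115)·a + (-115)·b = -0.55
  85·a + (-10)·b = +0.54
Eliminate b (×(-10) and ×(-115), subtract): 10925·a = 67.600 → a = ∂h/∂x = +0.006188
Back-substitute: b = ∂h/∂y = -0.001405.
|∇h| = √(0.006188² + -0.001405²) = 0.006345
Seepage velocity v = K·i/n = 1.2 × 0.006345 / 0.3 = 0.02538 m/day = 9.27 m/yr.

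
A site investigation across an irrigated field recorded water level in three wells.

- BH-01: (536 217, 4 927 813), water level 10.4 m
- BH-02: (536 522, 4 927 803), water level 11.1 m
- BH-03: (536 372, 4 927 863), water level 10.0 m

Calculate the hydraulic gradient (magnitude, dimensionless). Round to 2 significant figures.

Differences from BH-01: to BH-02 (Δx, Δy, Δh) = (305, -10, +0.7); to BH-03 = (155, 50, -0.4).
Determinant of the coordinate differences = 305·50 − 155·(-10) = 16800.
∂h/∂x = [(+0.7)·50 − (-0.4)·(-10)] / 16800 = +0.001845
∂h/∂y = [305·(-0.4) − 155·(+0.7)] / 16800 = -0.01372
|∇h| = √(0.001845² + -0.01372²) = 0.01384

0.014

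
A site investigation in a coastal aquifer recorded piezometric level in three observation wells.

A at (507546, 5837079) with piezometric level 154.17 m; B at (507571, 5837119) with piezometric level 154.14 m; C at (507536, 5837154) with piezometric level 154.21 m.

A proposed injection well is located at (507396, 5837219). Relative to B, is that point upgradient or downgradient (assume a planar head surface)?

upgradient

Taking A as reference: B−A = (25, 40, -0.03); C−A = (-10, 75, +0.04).
Solve a·Δx + b·Δy = Δh: det = 25·75 − (-10)·40 = 2275.
∂h/∂x = [(-0.03)·75 − (+0.04)·40] / 2275 = -0.001692
∂h/∂y = [25·(+0.04) − (-10)·(-0.03)] / 2275 = +0.0003077
Head at (507396, 5837219) = 154.17 + (-0.001692)·(-150) + (+0.0003077)·(140) = 154.47 m.
That is higher than the 154.14 m at B, so the point is upgradient.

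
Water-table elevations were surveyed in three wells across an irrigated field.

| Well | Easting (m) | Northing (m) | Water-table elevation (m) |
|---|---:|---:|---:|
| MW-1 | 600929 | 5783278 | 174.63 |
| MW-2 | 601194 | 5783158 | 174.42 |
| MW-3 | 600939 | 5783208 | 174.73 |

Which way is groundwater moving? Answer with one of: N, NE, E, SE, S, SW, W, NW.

With h = a·x + b·y + c and MW-1 as origin, the differences give:
  265·a + (-120)·b = -0.21
  10·a + (-70)·b = +0.10
Eliminate b (×(-70) and ×(-120), subtract): -17350·a = 26.700 → a = ∂h/∂x = -0.001539
Back-substitute: b = ∂h/∂y = -0.001648.
Flow = −∇h = (+0.001539 east, +0.001648 north), which points northeast.

NE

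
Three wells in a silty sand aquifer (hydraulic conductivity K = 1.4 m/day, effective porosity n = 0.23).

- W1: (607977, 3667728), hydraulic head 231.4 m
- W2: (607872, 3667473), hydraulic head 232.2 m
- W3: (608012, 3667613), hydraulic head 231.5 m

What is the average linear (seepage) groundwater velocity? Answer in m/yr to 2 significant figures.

8.1 m/yr

Differences from W1: to W2 (Δx, Δy, Δh) = (-105, -255, +0.8); to W3 = (35, -115, +0.1).
Solve a·Δx + b·Δy = Δh: det = (-105)·(-115) − 35·(-255) = 21000.
∂h/∂x = [(+0.8)·(-115) − (+0.1)·(-255)] / 21000 = -0.003167
∂h/∂y = [(-105)·(+0.1) − 35·(+0.8)] / 21000 = -0.001833
|∇h| = √(-0.003167² + -0.001833²) = 0.003659
Seepage velocity v = K·i/n = 1.4 × 0.003659 / 0.23 = 0.02227 m/day = 8.134 m/yr.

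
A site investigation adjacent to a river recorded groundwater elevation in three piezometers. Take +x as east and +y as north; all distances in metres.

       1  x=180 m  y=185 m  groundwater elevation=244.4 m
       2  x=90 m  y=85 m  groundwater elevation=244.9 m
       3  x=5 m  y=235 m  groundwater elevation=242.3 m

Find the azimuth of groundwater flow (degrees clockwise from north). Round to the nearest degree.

326°

Differences from 1: to 2 (Δx, Δy, Δh) = (-90, -100, +0.5); to 3 = (-175, 50, -2.1).
Determinant of the coordinate differences = (-90)·50 − (-175)·(-100) = -22000.
∂h/∂x = [(+0.5)·50 − (-2.1)·(-100)] / -22000 = +0.008409
∂h/∂y = [(-90)·(-2.1) − (-175)·(+0.5)] / -22000 = -0.01257
Flow direction (−∇h) has components (-0.008409 E, +0.01257 N).
Azimuth = atan2(E, N) = atan2(-0.008409, +0.01257) = 326.2° ≈ 326°.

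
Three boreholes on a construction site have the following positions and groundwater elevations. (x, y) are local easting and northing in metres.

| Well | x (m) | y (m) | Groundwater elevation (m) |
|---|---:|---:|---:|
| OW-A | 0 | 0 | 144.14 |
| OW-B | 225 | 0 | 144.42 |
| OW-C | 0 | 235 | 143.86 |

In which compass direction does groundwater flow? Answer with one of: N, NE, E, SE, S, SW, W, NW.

∂h/∂x = (144.42 − 144.14) / (225 − 0) = +0.001244
∂h/∂y = (143.86 − 144.14) / (235 − 0) = -0.001191
Flow = −∇h = (-0.001244 east, +0.001191 north), which points northwest.

NW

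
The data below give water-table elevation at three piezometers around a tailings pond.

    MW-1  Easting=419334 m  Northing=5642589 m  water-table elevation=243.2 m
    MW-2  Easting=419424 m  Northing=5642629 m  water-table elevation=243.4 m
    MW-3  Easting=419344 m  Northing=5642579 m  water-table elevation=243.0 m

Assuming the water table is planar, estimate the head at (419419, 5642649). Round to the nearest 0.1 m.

243.7 m

With h = a·x + b·y + c and MW-1 as origin, the differences give:
  90·a + 40·b = +0.2
  10·a + (-10)·b = -0.2
Eliminate b (×(-10) and ×40, subtract): -1300·a = 6.00 → a = ∂h/∂x = -0.004615
Back-substitute: b = ∂h/∂y = +0.01538.
h(419419, 5642649) = 243.2 + (-0.004615)·(85) + (+0.01538)·(60) = 243.2 -0.392 +0.923 = 243.731 m.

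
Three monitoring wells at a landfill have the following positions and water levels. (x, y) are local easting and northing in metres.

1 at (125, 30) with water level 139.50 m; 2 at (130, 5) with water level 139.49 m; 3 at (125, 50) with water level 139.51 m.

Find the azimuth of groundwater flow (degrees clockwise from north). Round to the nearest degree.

225°

Taking 1 as reference: 2−1 = (5, -25, -0.01); 3−1 = (0, 20, +0.01).
Solve a·Δx + b·Δy = Δh: det = 5·20 − 0·(-25) = 100.
∂h/∂x = [(-0.01)·20 − (+0.01)·(-25)] / 100 = +0.0005000
∂h/∂y = [5·(+0.01) − 0·(-0.01)] / 100 = +0.0005000
Flow direction (−∇h) has components (-0.0005000 E, -0.0005000 N).
Azimuth = atan2(E, N) = atan2(-0.0005000, -0.0005000) = 225.0° ≈ 225°.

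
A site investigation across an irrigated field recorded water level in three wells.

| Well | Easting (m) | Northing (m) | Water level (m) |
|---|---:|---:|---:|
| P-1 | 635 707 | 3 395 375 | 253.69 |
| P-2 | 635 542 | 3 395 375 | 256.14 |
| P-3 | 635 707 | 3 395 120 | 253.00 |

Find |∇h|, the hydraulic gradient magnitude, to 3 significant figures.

0.0151

∂h/∂x = (256.14 − 253.69) / (635542 − 635707) = -0.01485
∂h/∂y = (253.00 − 253.69) / (3395120 − 3395375) = +0.002706
|∇h| = √(-0.01485² + 0.002706²) = 0.01509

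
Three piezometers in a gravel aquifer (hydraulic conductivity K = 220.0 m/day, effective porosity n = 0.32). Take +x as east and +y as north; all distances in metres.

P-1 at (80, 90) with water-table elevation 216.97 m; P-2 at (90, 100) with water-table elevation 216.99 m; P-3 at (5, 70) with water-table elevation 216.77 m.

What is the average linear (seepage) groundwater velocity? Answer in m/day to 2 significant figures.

2.1 m/day

Differences from P-1: to P-2 (Δx, Δy, Δh) = (10, 10, +0.02); to P-3 = (-75, -20, -0.20).
Solve a·Δx + b·Δy = Δh: det = 10·(-20) − (-75)·10 = 550.
∂h/∂x = [(+0.02)·(-20) − (-0.20)·10] / 550 = +0.002909
∂h/∂y = [10·(-0.20) − (-75)·(+0.02)] / 550 = -0.0009091
|∇h| = √(0.002909² + -0.0009091²) = 0.003048
Seepage velocity v = K·i/n = 220.0 × 0.003048 / 0.32 = 2.095 m/day.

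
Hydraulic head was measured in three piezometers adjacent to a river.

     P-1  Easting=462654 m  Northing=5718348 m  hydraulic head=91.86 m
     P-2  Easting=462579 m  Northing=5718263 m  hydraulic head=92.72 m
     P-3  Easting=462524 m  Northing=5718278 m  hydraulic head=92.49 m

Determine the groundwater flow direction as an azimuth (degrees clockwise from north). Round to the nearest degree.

With h = a·x + b·y + c and P-1 as origin, the differences give:
  (-75)·a + (-85)·b = +0.86
  (-130)·a + (-70)·b = +0.63
Eliminate b (×(-70) and ×(-85), subtract): -5800·a = -6.650 → a = ∂h/∂x = +0.001147
Back-substitute: b = ∂h/∂y = -0.01113.
Flow direction (−∇h) has components (-0.001147 E, +0.01113 N).
Azimuth = atan2(E, N) = atan2(-0.001147, +0.01113) = 354.1° ≈ 354°.

354°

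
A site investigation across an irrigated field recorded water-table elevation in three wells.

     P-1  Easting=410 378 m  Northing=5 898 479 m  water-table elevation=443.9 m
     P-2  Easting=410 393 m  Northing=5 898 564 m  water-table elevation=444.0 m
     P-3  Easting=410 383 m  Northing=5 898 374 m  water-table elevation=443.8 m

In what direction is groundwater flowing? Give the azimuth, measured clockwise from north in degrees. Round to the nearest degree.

225°

Differences from P-1: to P-2 (Δx, Δy, Δh) = (15, 85, +0.1); to P-3 = (5, -105, -0.1).
Determinant of the coordinate differences = 15·(-105) − 5·85 = -2000.
∂h/∂x = [(+0.1)·(-105) − (-0.1)·85] / -2000 = +0.001000
∂h/∂y = [15·(-0.1) − 5·(+0.1)] / -2000 = +0.0010000
Flow direction (−∇h) has components (-0.001000 E, -0.0010000 N).
Azimuth = atan2(E, N) = atan2(-0.001000, -0.0010000) = 225.0° ≈ 225°.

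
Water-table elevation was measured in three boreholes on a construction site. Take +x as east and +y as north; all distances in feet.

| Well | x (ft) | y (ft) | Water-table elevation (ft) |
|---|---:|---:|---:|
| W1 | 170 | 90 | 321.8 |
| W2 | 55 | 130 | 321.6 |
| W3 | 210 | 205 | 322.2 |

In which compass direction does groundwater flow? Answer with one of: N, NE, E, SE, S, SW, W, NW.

SW

Differences from W1: to W2 (Δx, Δy, Δh) = (-115, 40, -0.2); to W3 = (40, 115, +0.4).
Determinant of the coordinate differences = (-115)·115 − 40·40 = -14825.
∂h/∂x = [(-0.2)·115 − (+0.4)·40] / -14825 = +0.002631
∂h/∂y = [(-115)·(+0.4) − 40·(-0.2)] / -14825 = +0.002563
Flow = −∇h = (-0.002631 east, -0.002563 north), which points southwest.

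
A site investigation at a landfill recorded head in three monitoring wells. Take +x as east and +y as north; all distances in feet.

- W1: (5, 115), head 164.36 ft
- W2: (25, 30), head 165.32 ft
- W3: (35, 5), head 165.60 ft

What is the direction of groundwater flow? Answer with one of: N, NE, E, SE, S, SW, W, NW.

N

Differences from W1: to W2 (Δx, Δy, Δh) = (20, -85, +0.96); to W3 = (30, -110, +1.24).
Determinant of the coordinate differences = 20·(-110) − 30·(-85) = 350.
∂h/∂x = [(+0.96)·(-110) − (+1.24)·(-85)] / 350 = -0.0005714
∂h/∂y = [20·(+1.24) − 30·(+0.96)] / 350 = -0.01143
Flow = −∇h = (+0.0005714 east, +0.01143 north), which points north.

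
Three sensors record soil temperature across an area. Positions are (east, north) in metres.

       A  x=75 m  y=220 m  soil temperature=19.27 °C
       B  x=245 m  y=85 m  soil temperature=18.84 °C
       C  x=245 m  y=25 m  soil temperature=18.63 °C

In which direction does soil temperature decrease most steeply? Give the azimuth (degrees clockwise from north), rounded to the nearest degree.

184°

Differences from A: to B (Δx, Δy, Δh) = (170, -135, -0.43); to C = (170, -195, -0.64).
Solve a·Δx + b·Δy = ΔT: det = 170·(-195) − 170·(-135) = -10200.
∂T/∂x = [(-0.43)·(-195) − (-0.64)·(-135)] / -10200 = +0.0002500
∂T/∂y = [170·(-0.64) − 170·(-0.43)] / -10200 = +0.003500
Steepest decrease is along −∇f: components (-0.0002500 E, -0.003500 N).
Azimuth = atan2(-0.0002500, -0.003500) = 184.1° ≈ 184°.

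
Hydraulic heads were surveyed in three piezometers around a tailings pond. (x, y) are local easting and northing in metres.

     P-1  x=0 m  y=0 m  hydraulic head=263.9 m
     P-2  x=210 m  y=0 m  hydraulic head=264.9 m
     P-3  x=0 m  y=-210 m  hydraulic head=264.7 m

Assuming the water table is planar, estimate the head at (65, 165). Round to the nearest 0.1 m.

∂h/∂x = (264.9 − 263.9) / (210 − 0) = +0.004762
∂h/∂y = (264.7 − 263.9) / (-210 − 0) = -0.003810
h(65, 165) = 263.9 + (+0.004762)·(65) + (-0.003810)·(165) = 263.9 +0.310 -0.629 = 263.581 m.

263.6 m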